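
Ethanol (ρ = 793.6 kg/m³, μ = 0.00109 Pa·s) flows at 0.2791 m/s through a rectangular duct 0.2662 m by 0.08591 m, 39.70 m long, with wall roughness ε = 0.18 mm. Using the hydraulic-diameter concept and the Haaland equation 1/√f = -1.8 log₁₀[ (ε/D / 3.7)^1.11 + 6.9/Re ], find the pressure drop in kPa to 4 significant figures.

Hydraulic diameter D_h = 4A/P = 4·(0.2662·0.08591)/(2·(0.2662+0.08591)) = 0.09148/0.7042 = 0.1299 m.
Re = ρVD_h/μ = 793.6·0.2791·0.1299/0.00109 = 2.64e+04.
ε/D_h = 0.00018/0.1299 = 0.00139; Haaland gives 1/√f = -1.8 log₁₀[0.000157+0.000261] = 6.081, so f = 0.02705.
ΔP = f(L/D_h)(ρV²/2) = 0.02705·39.7/0.1299·30.91 = 255.5 Pa.
ΔP = 0.2555 kPa.

ΔP ≈ 0.2555 kPa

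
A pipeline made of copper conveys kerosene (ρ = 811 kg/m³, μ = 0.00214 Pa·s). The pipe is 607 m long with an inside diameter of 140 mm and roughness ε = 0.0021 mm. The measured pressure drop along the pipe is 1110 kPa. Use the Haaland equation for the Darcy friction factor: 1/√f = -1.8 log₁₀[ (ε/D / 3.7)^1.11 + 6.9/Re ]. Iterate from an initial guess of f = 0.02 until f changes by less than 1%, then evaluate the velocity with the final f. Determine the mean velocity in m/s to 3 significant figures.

V ≈ 6.71 m/s

Rearranging Darcy-Weisbach: V = √(2·ΔP·D/(f·L·ρ)). With ε/D = 2.1e-06/0.14 = 1.5e-05, iterate starting from f = 0.02:
  f = 0.02 → V = √(2·1.11e+06·0.14/(0.02·607·811)) = 5.619 m/s; Re = ρVD/μ = 2.981e+05; f → 0.01448
  f = 0.01448 → V = 6.603 m/s; Re = 3.503e+05; f → 0.01407
  f = 0.01407 → V = 6.698 m/s; Re = 3.554e+05; f → 0.01404
Converged (Δf/f < 1%). With the final f = 0.01404: V = √(2·1.11e+06·0.14/(0.01404·607·811)) = 6.707 m/s.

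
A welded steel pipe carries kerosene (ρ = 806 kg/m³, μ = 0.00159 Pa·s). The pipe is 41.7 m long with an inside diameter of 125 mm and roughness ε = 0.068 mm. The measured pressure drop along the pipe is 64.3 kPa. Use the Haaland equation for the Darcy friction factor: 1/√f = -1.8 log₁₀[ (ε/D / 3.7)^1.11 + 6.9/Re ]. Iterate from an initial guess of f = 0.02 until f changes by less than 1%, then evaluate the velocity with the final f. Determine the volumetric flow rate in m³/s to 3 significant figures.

Rearranging Darcy-Weisbach: V = √(2·ΔP·D/(f·L·ρ)). With ε/D = 6.8e-05/0.125 = 0.000544, iterate starting from f = 0.02:
  f = 0.02 → V = √(2·6.43e+04·0.125/(0.02·41.7·806)) = 4.89 m/s; Re = ρVD/μ = 3.099e+05; f → 0.01829
  f = 0.01829 → V = 5.114 m/s; Re = 3.24e+05; f → 0.01824
Converged (Δf/f < 1%). With the final f = 0.01824: V = √(2·6.43e+04·0.125/(0.01824·41.7·806)) = 5.121 m/s.
Q = V·A = 5.121·(π/4·0.125²) = 0.06284 m³/s = 0.0628 m³/s.

Q ≈ 0.0628 m³/s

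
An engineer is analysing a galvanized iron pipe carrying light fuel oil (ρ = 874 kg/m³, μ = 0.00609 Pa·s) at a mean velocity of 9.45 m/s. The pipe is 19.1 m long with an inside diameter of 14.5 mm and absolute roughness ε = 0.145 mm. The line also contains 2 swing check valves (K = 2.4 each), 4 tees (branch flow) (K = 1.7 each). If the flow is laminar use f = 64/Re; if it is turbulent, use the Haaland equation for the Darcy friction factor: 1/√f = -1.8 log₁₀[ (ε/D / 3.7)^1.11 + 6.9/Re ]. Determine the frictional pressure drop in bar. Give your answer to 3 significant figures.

ΔP ≈ 25.4 bar

Reynolds number Re = ρVD/μ = 874 · 9.45 · 0.0145 / 0.00609 = 1.966e+04.
Re > 4000 → turbulent. Relative roughness ε/D = 0.000145/0.0145 = 0.01. Haaland: 1/√f = -1.8 log₁₀[(0.01/3.7)^1.11 + 6.9/1.966e+04] = -1.8 log₁₀[0.00141 + 0.000351] = 4.958, so f = 0.04069.
Total minor-loss coefficient ΣK = 2·2.4 + 4·1.7 = 11.6.
ΔP = [f·L/D + ΣK]·(ρV²/2) = [0.04069·19.1/0.0145 + 11.6]·(874·9.45²/2) = [53.6 + 11.6]·3.903e+04 = 2.544e+06 Pa.
ΔP = 2.544e+06 Pa = 25.4 bar.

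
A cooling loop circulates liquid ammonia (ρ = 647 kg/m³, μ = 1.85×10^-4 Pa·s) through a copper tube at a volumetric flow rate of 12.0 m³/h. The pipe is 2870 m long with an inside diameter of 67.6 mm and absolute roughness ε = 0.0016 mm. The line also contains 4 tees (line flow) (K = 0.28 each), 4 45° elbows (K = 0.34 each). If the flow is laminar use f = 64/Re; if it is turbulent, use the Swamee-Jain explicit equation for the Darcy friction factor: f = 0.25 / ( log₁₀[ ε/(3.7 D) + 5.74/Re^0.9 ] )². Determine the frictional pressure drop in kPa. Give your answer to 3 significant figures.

ΔP ≈ 184 kPa

Q = 12.0 m³/h = 12.0/3600 = 0.003333 m³/s.
Cross-sectional area A = πD²/4 = π(0.0676)²/4 = 0.003589 m²; mean velocity V = Q/A = 0.003333/0.003589 = 0.9287 m/s.
Reynolds number Re = ρVD/μ = 647 · 0.9287 · 0.0676 / 0.000185 = 2.196e+05.
Re > 4000 → turbulent. Relative roughness ε/D = 1.6e-06/0.0676 = 2.37e-05. Swamee-Jain: f = 0.25/(log₁₀[2.37e-05/3.7 + 5.74/2.196e+05^0.9])² = 0.25/(log₁₀[6.4e-06 + 8.94e-05])² = 0.25/(-4.019)² = 0.01548.
Total minor-loss coefficient ΣK = 4·0.28 + 4·0.34 = 2.48.
ΔP = [f·L/D + ΣK]·(ρV²/2) = [0.01548·2870/0.0676 + 2.48]·(647·0.9287²/2) = [657.3 + 2.48]·279 = 1.841e+05 Pa.
ΔP = 1.841e+05 Pa = 184 kPa.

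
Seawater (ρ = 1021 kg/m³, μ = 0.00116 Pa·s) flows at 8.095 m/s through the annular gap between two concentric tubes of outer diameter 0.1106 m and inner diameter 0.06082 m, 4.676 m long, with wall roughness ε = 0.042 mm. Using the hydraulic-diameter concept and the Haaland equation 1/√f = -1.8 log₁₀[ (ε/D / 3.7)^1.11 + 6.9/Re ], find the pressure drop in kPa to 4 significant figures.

Hydraulic diameter D_h = 4A/P = D_o - D_i = 0.1106 - 0.06082 = 0.04978 m.
Re = ρVD_h/μ = 1021·8.095·0.04978/0.00116 = 3.547e+05.
ε/D_h = 4.2e-05/0.04978 = 0.000844; Haaland gives 1/√f = -1.8 log₁₀[9.07e-05+1.95e-05] = 7.125, so f = 0.0197.
ΔP = f(L/D_h)(ρV²/2) = 0.0197·4.676/0.04978·3.345e+04 = 6.19e+04 Pa.
ΔP = 61.90 kPa.

ΔP ≈ 61.90 kPa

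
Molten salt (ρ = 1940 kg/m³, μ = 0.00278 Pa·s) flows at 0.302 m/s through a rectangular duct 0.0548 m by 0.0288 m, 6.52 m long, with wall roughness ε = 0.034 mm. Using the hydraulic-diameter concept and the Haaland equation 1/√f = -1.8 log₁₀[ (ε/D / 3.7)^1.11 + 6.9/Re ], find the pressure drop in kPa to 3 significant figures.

ΔP ≈ 0.518 kPa

Hydraulic diameter D_h = 4A/P = 4·(0.0548·0.0288)/(2·(0.0548+0.0288)) = 0.006313/0.1672 = 0.03776 m.
Re = ρVD_h/μ = 1940·0.302·0.03776/0.00278 = 7957.
ε/D_h = 3.4e-05/0.03776 = 0.0009; Haaland gives 1/√f = -1.8 log₁₀[9.74e-05+0.000867] = 5.428, so f = 0.03394.
ΔP = f(L/D_h)(ρV²/2) = 0.03394·6.52/0.03776·88.47 = 518.5 Pa.
ΔP = 0.518 kPa.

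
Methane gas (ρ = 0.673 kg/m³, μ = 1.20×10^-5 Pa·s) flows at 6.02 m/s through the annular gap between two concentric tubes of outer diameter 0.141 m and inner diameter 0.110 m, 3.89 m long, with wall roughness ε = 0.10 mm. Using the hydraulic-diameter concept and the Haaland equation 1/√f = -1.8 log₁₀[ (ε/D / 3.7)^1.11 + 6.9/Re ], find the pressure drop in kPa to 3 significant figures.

Hydraulic diameter D_h = 4A/P = D_o - D_i = 0.141 - 0.11 = 0.031 m.
Re = ρVD_h/μ = 0.673·6.02·0.031/1.2e-05 = 1.047e+04.
ε/D_h = 0.0001/0.031 = 0.00323; Haaland gives 1/√f = -1.8 log₁₀[0.000402+0.000659] = 5.354, so f = 0.03489.
ΔP = f(L/D_h)(ρV²/2) = 0.03489·3.89/0.031·12.19 = 53.39 Pa.
ΔP = 0.0534 kPa.

ΔP ≈ 0.0534 kPa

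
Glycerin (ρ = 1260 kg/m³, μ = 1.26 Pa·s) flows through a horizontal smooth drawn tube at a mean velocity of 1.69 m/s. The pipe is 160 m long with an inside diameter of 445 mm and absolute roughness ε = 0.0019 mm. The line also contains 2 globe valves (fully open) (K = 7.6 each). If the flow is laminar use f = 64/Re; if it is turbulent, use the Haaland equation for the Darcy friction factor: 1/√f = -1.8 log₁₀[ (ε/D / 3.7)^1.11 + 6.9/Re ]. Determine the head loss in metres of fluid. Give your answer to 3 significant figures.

Reynolds number Re = ρVD/μ = 1260 · 1.69 · 0.445 / 1.26 = 752.1.
Re < 2300 → laminar flow, so f = 64/Re = 64/752.1 = 0.0851 (the turbulent correlation is not needed).
Total minor-loss coefficient ΣK = 2·7.6 = 15.2.
ΔP = [f·L/D + ΣK]·(ρV²/2) = [0.0851·160/0.445 + 15.2]·(1260·1.69²/2) = [30.6 + 15.2]·1799 = 8.241e+04 Pa.
Head loss h_f = ΔP/(ρg) = 8.241e+04/(1260·9.81) = 6.67 m.

h_f ≈ 6.67 m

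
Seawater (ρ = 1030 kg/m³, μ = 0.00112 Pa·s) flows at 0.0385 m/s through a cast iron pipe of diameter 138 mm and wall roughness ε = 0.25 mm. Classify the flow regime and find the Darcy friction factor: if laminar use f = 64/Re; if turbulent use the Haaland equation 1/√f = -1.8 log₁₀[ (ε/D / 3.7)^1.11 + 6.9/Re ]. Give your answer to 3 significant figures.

Re = ρVD/μ = 1030·0.0385·0.138/0.00112 = 4886.
Re > 4000 → turbulent. ε/D = 0.00025/0.138 = 0.00181; Haaland: 1/√f = -1.8 log₁₀[0.000212 + 0.00141] = 5.021, so f = 0.03967.

f ≈ 0.0397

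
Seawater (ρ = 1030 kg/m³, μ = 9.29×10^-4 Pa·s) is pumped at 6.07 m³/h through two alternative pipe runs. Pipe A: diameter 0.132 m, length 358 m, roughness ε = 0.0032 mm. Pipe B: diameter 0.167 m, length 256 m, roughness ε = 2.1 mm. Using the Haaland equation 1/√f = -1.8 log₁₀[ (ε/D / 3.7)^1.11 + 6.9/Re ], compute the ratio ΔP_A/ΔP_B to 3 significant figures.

ΔP_A/ΔP_B ≈ 2.70

Pipe A: V = Q/A = 0.001686/0.01368 = 0.1232 m/s; Re = 1.803e+04; ε/D = 2.42e-05; Haaland → f = 0.02646; ΔP_A = f(L/D)(ρV²/2) = 561.1 Pa.
Pipe B: V = Q/A = 0.001686/0.0219 = 0.07698 m/s; Re = 1.425e+04; ε/D = 0.0126; Haaland → f = 0.04436; ΔP_B = f(L/D)(ρV²/2) = 207.5 Pa.
ΔP_A/ΔP_B = 561.1/207.5 = 2.70.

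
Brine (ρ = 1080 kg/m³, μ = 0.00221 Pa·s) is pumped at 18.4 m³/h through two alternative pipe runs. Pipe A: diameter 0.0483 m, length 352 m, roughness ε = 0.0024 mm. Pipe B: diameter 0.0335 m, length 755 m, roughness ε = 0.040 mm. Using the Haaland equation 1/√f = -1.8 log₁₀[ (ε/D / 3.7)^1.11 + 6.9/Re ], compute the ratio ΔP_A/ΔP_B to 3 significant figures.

ΔP_A/ΔP_B ≈ 0.0647

Pipe A: V = Q/A = 0.005111/0.001832 = 2.79 m/s; Re = 6.584e+04; ε/D = 4.97e-05; Haaland → f = 0.01964; ΔP_A = f(L/D)(ρV²/2) = 6.016e+05 Pa.
Pipe B: V = Q/A = 0.005111/0.0008814 = 5.799 m/s; Re = 9.493e+04; ε/D = 0.00119; Haaland → f = 0.02271; ΔP_B = f(L/D)(ρV²/2) = 9.295e+06 Pa.
ΔP_A/ΔP_B = 6.016e+05/9.295e+06 = 0.0647.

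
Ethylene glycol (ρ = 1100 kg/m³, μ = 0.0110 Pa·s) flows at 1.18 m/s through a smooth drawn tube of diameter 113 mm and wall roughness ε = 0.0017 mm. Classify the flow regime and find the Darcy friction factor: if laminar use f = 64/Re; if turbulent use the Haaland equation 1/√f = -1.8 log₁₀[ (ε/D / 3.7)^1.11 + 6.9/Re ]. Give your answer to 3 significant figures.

Re = ρVD/μ = 1100·1.18·0.113/0.011 = 1.333e+04.
Re > 4000 → turbulent. ε/D = 1.7e-06/0.113 = 1.5e-05; Haaland: 1/√f = -1.8 log₁₀[1.04e-06 + 0.000517] = 5.913, so f = 0.0286.

f ≈ 0.0286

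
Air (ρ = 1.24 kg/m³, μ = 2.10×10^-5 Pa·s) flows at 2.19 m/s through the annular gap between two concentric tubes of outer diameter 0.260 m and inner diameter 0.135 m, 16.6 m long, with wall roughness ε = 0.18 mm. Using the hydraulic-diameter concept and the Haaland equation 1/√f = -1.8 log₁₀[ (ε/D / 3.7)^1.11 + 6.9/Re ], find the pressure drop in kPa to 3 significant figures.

ΔP ≈ 0.0117 kPa

Hydraulic diameter D_h = 4A/P = D_o - D_i = 0.26 - 0.135 = 0.125 m.
Re = ρVD_h/μ = 1.24·2.19·0.125/2.1e-05 = 1.616e+04.
ε/D_h = 0.00018/0.125 = 0.00144; Haaland gives 1/√f = -1.8 log₁₀[0.000164+0.000427] = 5.811, so f = 0.02961.
ΔP = f(L/D_h)(ρV²/2) = 0.02961·16.6/0.125·2.974 = 11.69 Pa.
ΔP = 0.0117 kPa.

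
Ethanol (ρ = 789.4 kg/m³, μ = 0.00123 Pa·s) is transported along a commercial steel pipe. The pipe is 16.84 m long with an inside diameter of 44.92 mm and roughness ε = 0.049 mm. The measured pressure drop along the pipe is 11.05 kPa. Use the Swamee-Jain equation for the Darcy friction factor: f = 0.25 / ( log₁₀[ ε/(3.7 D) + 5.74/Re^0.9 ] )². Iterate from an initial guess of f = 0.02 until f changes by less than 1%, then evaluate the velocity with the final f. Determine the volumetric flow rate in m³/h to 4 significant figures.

Rearranging Darcy-Weisbach: V = √(2·ΔP·D/(f·L·ρ)). With ε/D = 4.9e-05/0.04492 = 0.00109, iterate starting from f = 0.02:
  f = 0.02 → V = √(2·1.105e+04·0.04492/(0.02·16.84·789.4)) = 1.932 m/s; Re = ρVD/μ = 5.571e+04; f → 0.02411
  f = 0.02411 → V = 1.76 m/s; Re = 5.074e+04; f → 0.02439
  f = 0.02439 → V = 1.75 m/s; Re = 5.044e+04; f → 0.02441
Converged (Δf/f < 1%). With the final f = 0.02441: V = √(2·1.105e+04·0.04492/(0.02441·16.84·789.4)) = 1.749 m/s.
Q = V·A = 1.749·(π/4·0.04492²) = 0.002772 m³/s = 9.978 m³/h.

Q ≈ 9.978 m³/h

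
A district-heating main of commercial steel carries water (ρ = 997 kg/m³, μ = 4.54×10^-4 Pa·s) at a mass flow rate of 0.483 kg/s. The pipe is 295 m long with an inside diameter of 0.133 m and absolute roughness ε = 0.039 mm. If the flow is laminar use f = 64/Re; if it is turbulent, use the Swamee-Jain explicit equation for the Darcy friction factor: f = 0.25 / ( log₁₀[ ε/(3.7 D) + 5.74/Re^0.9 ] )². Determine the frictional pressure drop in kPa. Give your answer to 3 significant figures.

A = πD²/4 = π(0.133)²/4 = 0.01389 m²; mean velocity V = ṁ/(ρA) = 0.483/(997 · 0.01389) = 0.03487 m/s.
Reynolds number Re = ρVD/μ = 997 · 0.03487 · 0.133 / 0.000454 = 1.018e+04.
Re > 4000 → turbulent. Relative roughness ε/D = 3.9e-05/0.133 = 0.000293. Swamee-Jain: f = 0.25/(log₁₀[0.000293/3.7 + 5.74/1.018e+04^0.9])² = 0.25/(log₁₀[7.93e-05 + 0.00142])² = 0.25/(-2.825)² = 0.03133.
Darcy-Weisbach: ΔP = f(L/D)(ρV²/2) = 0.03133·(295/0.133)·(997·0.03487²/2) = 0.03133·2218·0.6062 = 42.13 Pa.
ΔP = 42.13 Pa = 0.0421 kPa.

ΔP ≈ 0.0421 kPa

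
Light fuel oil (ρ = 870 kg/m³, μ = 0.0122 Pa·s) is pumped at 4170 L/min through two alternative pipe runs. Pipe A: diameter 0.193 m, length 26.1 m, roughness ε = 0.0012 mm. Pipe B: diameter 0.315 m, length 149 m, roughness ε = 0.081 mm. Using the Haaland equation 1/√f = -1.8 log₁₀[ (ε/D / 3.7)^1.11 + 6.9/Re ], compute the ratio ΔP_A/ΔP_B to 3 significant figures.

ΔP_A/ΔP_B ≈ 1.77

Pipe A: V = Q/A = 0.0695/0.02926 = 2.376 m/s; Re = 3.27e+04; ε/D = 6.22e-06; Haaland → f = 0.02285; ΔP_A = f(L/D)(ρV²/2) = 7588 Pa.
Pipe B: V = Q/A = 0.0695/0.07793 = 0.8918 m/s; Re = 2.003e+04; ε/D = 0.000257; Haaland → f = 0.02618; ΔP_B = f(L/D)(ρV²/2) = 4285 Pa.
ΔP_A/ΔP_B = 7588/4285 = 1.77.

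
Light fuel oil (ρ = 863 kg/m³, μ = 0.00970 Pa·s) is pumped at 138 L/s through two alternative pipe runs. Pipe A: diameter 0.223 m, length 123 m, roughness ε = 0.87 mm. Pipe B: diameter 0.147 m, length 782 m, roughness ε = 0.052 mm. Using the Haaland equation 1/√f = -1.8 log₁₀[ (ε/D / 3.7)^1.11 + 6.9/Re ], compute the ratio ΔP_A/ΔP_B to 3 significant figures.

ΔP_A/ΔP_B ≈ 0.0301

Pipe A: V = Q/A = 0.138/0.03906 = 3.533 m/s; Re = 7.01e+04; ε/D = 0.0039; Haaland → f = 0.02966; ΔP_A = f(L/D)(ρV²/2) = 8.813e+04 Pa.
Pipe B: V = Q/A = 0.138/0.01697 = 8.131 m/s; Re = 1.063e+05; ε/D = 0.000354; Haaland → f = 0.01927; ΔP_B = f(L/D)(ρV²/2) = 2.924e+06 Pa.
ΔP_A/ΔP_B = 8.813e+04/2.924e+06 = 0.0301.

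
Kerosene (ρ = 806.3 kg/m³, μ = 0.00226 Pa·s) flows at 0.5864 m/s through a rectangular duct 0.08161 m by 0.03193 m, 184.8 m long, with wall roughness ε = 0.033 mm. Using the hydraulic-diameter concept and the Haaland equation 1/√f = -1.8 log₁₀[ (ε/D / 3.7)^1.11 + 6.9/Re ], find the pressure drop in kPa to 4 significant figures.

ΔP ≈ 17.93 kPa

Hydraulic diameter D_h = 4A/P = 4·(0.08161·0.03193)/(2·(0.08161+0.03193)) = 0.01042/0.2271 = 0.0459 m.
Re = ρVD_h/μ = 806.3·0.5864·0.0459/0.00226 = 9603.
ε/D_h = 3.3e-05/0.0459 = 0.000719; Haaland gives 1/√f = -1.8 log₁₀[7.59e-05+0.000719] = 5.58, so f = 0.03212.
ΔP = f(L/D_h)(ρV²/2) = 0.03212·184.8/0.0459·138.6 = 1.793e+04 Pa.
ΔP = 17.93 kPa.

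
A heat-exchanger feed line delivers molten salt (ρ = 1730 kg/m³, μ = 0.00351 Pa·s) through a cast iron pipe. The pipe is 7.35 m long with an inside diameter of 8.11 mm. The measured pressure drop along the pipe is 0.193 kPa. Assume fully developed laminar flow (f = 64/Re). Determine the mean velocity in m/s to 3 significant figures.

V ≈ 0.0154 m/s

For laminar flow, f = 64/Re with Re = ρVD/μ, so Darcy-Weisbach reduces to ΔP = 32μLV/D². Solving for V: V = ΔP·D²/(32μL) = 193·(0.00811)²/(32·0.00351·7.35) = 0.01538 m/s.
Check: Re = ρVD/μ = 1730·0.01538·0.00811/0.00351 = 61.46 < 2300, so the laminar assumption holds.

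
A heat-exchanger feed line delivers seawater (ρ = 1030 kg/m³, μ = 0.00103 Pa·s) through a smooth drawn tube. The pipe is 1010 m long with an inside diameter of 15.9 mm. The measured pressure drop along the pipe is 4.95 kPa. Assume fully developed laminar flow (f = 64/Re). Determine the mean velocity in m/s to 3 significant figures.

V ≈ 0.0376 m/s

For laminar flow, f = 64/Re with Re = ρVD/μ, so Darcy-Weisbach reduces to ΔP = 32μLV/D². Solving for V: V = ΔP·D²/(32μL) = 4950·(0.0159)²/(32·0.00103·1010) = 0.03759 m/s.
Check: Re = ρVD/μ = 1030·0.03759·0.0159/0.00103 = 597.7 < 2300, so the laminar assumption holds.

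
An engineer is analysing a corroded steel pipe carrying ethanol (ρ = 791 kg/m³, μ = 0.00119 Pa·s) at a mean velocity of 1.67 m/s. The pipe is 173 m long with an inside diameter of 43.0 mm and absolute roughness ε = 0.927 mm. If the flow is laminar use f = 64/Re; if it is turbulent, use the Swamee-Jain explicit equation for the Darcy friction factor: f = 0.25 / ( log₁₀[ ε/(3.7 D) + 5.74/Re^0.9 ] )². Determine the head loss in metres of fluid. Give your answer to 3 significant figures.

Reynolds number Re = ρVD/μ = 791 · 1.67 · 0.043 / 0.00119 = 4.773e+04.
Re > 4000 → turbulent. Relative roughness ε/D = 0.000927/0.043 = 0.0216. Swamee-Jain: f = 0.25/(log₁₀[0.0216/3.7 + 5.74/4.773e+04^0.9])² = 0.25/(log₁₀[0.00583 + 0.000353])² = 0.25/(-2.209)² = 0.05123.
Darcy-Weisbach: ΔP = f(L/D)(ρV²/2) = 0.05123·(173/0.043)·(791·1.67²/2) = 0.05123·4023·1103 = 2.273e+05 Pa.
Head loss h_f = ΔP/(ρg) = 2.273e+05/(791·9.81) = 29.3 m.

h_f ≈ 29.3 m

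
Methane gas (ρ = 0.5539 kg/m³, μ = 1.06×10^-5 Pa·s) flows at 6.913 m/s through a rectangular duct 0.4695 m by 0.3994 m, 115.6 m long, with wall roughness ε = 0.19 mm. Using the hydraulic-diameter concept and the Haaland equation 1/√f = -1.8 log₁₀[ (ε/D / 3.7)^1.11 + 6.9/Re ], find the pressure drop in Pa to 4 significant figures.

ΔP ≈ 66.57 Pa

Hydraulic diameter D_h = 4A/P = 4·(0.4695·0.3994)/(2·(0.4695+0.3994)) = 0.7501/1.738 = 0.4316 m.
Re = ρVD_h/μ = 0.5539·6.913·0.4316/1.06e-05 = 1.559e+05.
ε/D_h = 0.00019/0.4316 = 0.00044; Haaland gives 1/√f = -1.8 log₁₀[4.4e-05+4.43e-05] = 7.297, so f = 0.01878.
ΔP = f(L/D_h)(ρV²/2) = 0.01878·115.6/0.4316·13.24 = 66.57 Pa.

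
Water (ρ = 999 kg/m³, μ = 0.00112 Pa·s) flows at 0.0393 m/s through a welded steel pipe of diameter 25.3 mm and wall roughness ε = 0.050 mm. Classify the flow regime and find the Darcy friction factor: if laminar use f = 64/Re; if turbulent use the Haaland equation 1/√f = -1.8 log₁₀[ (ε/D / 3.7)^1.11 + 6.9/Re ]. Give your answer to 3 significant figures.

f ≈ 0.0722

Re = ρVD/μ = 999·0.0393·0.0253/0.00112 = 886.9.
Re < 2300 → laminar, so f = 64/Re = 0.07216 (roughness is irrelevant in laminar flow).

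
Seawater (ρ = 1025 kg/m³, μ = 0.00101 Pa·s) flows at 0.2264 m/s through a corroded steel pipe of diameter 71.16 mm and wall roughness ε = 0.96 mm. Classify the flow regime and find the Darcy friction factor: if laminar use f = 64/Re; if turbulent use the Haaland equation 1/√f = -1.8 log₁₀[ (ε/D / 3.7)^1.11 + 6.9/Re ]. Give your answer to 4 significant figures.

Re = ρVD/μ = 1025·0.2264·0.07116/0.00101 = 1.635e+04.
Re > 4000 → turbulent. ε/D = 0.00096/0.07116 = 0.0135; Haaland: 1/√f = -1.8 log₁₀[0.00197 + 0.000422] = 4.719, so f = 0.0449.

f ≈ 0.04490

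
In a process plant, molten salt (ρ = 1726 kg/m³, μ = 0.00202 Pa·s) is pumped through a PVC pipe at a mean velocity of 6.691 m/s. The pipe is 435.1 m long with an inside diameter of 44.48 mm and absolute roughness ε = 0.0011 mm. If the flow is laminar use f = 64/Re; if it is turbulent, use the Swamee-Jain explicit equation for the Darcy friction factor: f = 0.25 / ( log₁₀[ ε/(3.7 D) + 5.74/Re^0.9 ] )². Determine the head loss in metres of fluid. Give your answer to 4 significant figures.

Reynolds number Re = ρVD/μ = 1726 · 6.691 · 0.04448 / 0.00202 = 2.543e+05.
Re > 4000 → turbulent. Relative roughness ε/D = 1.1e-06/0.04448 = 2.47e-05. Swamee-Jain: f = 0.25/(log₁₀[2.47e-05/3.7 + 5.74/2.543e+05^0.9])² = 0.25/(log₁₀[6.68e-06 + 7.84e-05])² = 0.25/(-4.07)² = 0.01509.
Darcy-Weisbach: ΔP = f(L/D)(ρV²/2) = 0.01509·(435.1/0.04448)·(1726·6.691²/2) = 0.01509·9782·3.864e+04 = 5.703e+06 Pa.
Head loss h_f = ΔP/(ρg) = 5.703e+06/(1726·9.81) = 336.8 m.

h_f ≈ 336.8 m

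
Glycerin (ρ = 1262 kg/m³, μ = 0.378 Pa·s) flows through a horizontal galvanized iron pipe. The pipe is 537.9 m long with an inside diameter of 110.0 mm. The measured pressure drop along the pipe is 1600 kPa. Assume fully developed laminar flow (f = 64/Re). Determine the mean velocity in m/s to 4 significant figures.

V ≈ 2.976 m/s

For laminar flow, f = 64/Re with Re = ρVD/μ, so Darcy-Weisbach reduces to ΔP = 32μLV/D². Solving for V: V = ΔP·D²/(32μL) = 1.6e+06·(0.11)²/(32·0.378·537.9) = 2.976 m/s.
Check: Re = ρVD/μ = 1262·2.976·0.11/0.378 = 1093 < 2300, so the laminar assumption holds.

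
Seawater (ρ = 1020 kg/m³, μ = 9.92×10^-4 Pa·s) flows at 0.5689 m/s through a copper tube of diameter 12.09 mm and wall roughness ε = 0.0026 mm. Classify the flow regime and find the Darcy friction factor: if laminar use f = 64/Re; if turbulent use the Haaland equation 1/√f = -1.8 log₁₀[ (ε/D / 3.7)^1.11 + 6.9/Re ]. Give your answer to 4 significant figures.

f ≈ 0.03425

Re = ρVD/μ = 1020·0.5689·0.01209/0.000992 = 7072.
Re > 4000 → turbulent. ε/D = 2.6e-06/0.01209 = 0.000215; Haaland: 1/√f = -1.8 log₁₀[1.99e-05 + 0.000976] = 5.403, so f = 0.03425.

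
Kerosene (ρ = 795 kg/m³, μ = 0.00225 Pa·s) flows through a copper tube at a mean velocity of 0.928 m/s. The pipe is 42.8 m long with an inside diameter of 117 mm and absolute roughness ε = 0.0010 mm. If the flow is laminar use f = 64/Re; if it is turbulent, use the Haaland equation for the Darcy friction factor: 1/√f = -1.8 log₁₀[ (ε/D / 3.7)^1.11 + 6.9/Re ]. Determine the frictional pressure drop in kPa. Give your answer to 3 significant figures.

ΔP ≈ 2.76 kPa

Reynolds number Re = ρVD/μ = 795 · 0.928 · 0.117 / 0.00225 = 3.836e+04.
Re > 4000 → turbulent. Relative roughness ε/D = 1e-06/0.117 = 8.55e-06. Haaland: 1/√f = -1.8 log₁₀[(8.55e-06/3.7)^1.11 + 6.9/3.836e+04] = -1.8 log₁₀[5.54e-07 + 0.00018] = 6.739, so f = 0.02202.
Darcy-Weisbach: ΔP = f(L/D)(ρV²/2) = 0.02202·(42.8/0.117)·(795·0.928²/2) = 0.02202·365.8·342.3 = 2758 Pa.
ΔP = 2758 Pa = 2.76 kPa.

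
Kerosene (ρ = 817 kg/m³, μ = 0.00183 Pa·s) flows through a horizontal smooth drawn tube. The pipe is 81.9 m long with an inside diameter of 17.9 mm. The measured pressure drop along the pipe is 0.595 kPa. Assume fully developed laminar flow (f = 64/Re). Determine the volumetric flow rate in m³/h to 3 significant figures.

For laminar flow, f = 64/Re with Re = ρVD/μ, so Darcy-Weisbach reduces to ΔP = 32μLV/D². Solving for V: V = ΔP·D²/(32μL) = 595·(0.0179)²/(32·0.00183·81.9) = 0.03975 m/s.
Check: Re = ρVD/μ = 817·0.03975·0.0179/0.00183 = 317.7 < 2300, so the laminar assumption holds.
Q = V·A = 0.03975·(π/4·0.0179²) = 1e-05 m³/s = 0.0360 m³/h.

Q ≈ 0.0360 m³/h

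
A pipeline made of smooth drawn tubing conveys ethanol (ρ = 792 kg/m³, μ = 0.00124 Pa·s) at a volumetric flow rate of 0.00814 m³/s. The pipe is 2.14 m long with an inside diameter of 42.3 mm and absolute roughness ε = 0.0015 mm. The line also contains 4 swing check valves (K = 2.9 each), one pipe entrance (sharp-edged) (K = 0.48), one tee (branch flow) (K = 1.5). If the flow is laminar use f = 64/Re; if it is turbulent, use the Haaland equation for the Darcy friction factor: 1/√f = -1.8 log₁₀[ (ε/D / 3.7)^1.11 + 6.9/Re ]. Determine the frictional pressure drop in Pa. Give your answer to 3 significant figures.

ΔP ≈ 191000 Pa

Cross-sectional area A = πD²/4 = π(0.0423)²/4 = 0.001405 m²; mean velocity V = Q/A = 0.00814/0.001405 = 5.792 m/s.
Reynolds number Re = ρVD/μ = 792 · 5.792 · 0.0423 / 0.00124 = 1.565e+05.
Re > 4000 → turbulent. Relative roughness ε/D = 1.5e-06/0.0423 = 3.55e-05. Haaland: 1/√f = -1.8 log₁₀[(3.55e-05/3.7)^1.11 + 6.9/1.565e+05] = -1.8 log₁₀[2.69e-06 + 4.41e-05] = 7.794, so f = 0.01646.
Total minor-loss coefficient ΣK = 4·2.9 + 1·0.48 + 1·1.5 = 13.6.
ΔP = [f·L/D + ΣK]·(ρV²/2) = [0.01646·2.14/0.0423 + 13.6]·(792·5.792²/2) = [0.8328 + 13.6]·1.329e+04 = 1.915e+05 Pa.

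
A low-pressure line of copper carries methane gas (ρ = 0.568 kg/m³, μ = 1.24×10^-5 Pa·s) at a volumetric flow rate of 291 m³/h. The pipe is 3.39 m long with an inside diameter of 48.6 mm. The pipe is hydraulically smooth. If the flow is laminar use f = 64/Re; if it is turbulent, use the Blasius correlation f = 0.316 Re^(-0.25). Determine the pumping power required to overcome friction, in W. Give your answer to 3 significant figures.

P ≈ 54.4 W

Q = 291 m³/h = 291/3600 = 0.08083 m³/s.
Cross-sectional area A = πD²/4 = π(0.0486)²/4 = 0.001855 m²; mean velocity V = Q/A = 0.08083/0.001855 = 43.57 m/s.
Reynolds number Re = ρVD/μ = 0.568 · 43.57 · 0.0486 / 1.24e-05 = 9.7e+04.
Re > 4000 → turbulent. Smooth-pipe (Blasius): f = 0.316 Re^(-0.25) = 0.316/(9.7e+04)^0.25 = 0.01791.
Darcy-Weisbach: ΔP = f(L/D)(ρV²/2) = 0.01791·(3.39/0.0486)·(0.568·43.57²/2) = 0.01791·69.75·539.2 = 673.5 Pa.
Pumping power P = QΔP = 0.08083·673.5 = 54.44 W = 54.4 W.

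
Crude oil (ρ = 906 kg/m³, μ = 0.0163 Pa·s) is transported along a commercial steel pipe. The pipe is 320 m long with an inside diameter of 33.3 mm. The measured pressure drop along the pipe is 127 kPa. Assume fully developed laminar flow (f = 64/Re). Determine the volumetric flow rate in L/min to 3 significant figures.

Q ≈ 44.1 L/min

For laminar flow, f = 64/Re with Re = ρVD/μ, so Darcy-Weisbach reduces to ΔP = 32μLV/D². Solving for V: V = ΔP·D²/(32μL) = 1.27e+05·(0.0333)²/(32·0.0163·320) = 0.8437 m/s.
Check: Re = ρVD/μ = 906·0.8437·0.0333/0.0163 = 1562 < 2300, so the laminar assumption holds.
Q = V·A = 0.8437·(π/4·0.0333²) = 0.0007348 m³/s = 44.1 L/min.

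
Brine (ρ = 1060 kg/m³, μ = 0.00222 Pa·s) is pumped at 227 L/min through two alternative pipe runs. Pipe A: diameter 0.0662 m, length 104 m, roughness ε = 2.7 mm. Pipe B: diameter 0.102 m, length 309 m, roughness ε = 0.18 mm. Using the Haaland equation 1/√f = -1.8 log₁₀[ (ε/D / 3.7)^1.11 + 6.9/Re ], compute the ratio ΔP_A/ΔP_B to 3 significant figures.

Pipe A: V = Q/A = 0.003783/0.003442 = 1.099 m/s; Re = 3.474e+04; ε/D = 0.0408; Haaland → f = 0.06613; ΔP_A = f(L/D)(ρV²/2) = 6.652e+04 Pa.
Pipe B: V = Q/A = 0.003783/0.008171 = 0.463 m/s; Re = 2.255e+04; ε/D = 0.00176; Haaland → f = 0.0285; ΔP_B = f(L/D)(ρV²/2) = 9808 Pa.
ΔP_A/ΔP_B = 6.652e+04/9808 = 6.78.

ΔP_A/ΔP_B ≈ 6.78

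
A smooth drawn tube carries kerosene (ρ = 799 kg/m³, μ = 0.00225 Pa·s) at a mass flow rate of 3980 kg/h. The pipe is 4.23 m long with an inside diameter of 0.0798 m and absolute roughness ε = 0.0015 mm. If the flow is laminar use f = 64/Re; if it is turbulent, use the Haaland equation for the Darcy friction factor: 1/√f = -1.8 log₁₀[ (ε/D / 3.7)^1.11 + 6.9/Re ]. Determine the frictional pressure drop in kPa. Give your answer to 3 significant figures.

ΔP ≈ 0.0536 kPa

ṁ = 3980 kg/h = 3980/3600 = 1.106 kg/s.
A = πD²/4 = π(0.0798)²/4 = 0.005001 m²; mean velocity V = ṁ/(ρA) = 1.106/(799 · 0.005001) = 0.2767 m/s.
Reynolds number Re = ρVD/μ = 799 · 0.2767 · 0.0798 / 0.00225 = 7840.
Re > 4000 → turbulent. Relative roughness ε/D = 1.5e-06/0.0798 = 1.88e-05. Haaland: 1/√f = -1.8 log₁₀[(1.88e-05/3.7)^1.11 + 6.9/7840] = -1.8 log₁₀[1.33e-06 + 0.00088] = 5.499, so f = 0.03307.
Darcy-Weisbach: ΔP = f(L/D)(ρV²/2) = 0.03307·(4.23/0.0798)·(799·0.2767²/2) = 0.03307·53.01·30.58 = 53.61 Pa.
ΔP = 53.61 Pa = 0.0536 kPa.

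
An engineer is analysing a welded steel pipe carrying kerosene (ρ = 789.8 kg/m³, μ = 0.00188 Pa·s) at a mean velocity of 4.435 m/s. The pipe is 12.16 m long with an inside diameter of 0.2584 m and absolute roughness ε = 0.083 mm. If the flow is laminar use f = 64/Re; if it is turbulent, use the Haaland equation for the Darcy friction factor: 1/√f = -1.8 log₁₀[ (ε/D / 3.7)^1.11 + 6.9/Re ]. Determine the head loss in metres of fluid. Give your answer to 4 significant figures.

Reynolds number Re = ρVD/μ = 789.8 · 4.435 · 0.2584 / 0.00188 = 4.814e+05.
Re > 4000 → turbulent. Relative roughness ε/D = 8.3e-05/0.2584 = 0.000321. Haaland: 1/√f = -1.8 log₁₀[(0.000321/3.7)^1.11 + 6.9/4.814e+05] = -1.8 log₁₀[3.1e-05 + 1.43e-05] = 7.818, so f = 0.01636.
Darcy-Weisbach: ΔP = f(L/D)(ρV²/2) = 0.01636·(12.16/0.2584)·(789.8·4.435²/2) = 0.01636·47.06·7767 = 5980 Pa.
Head loss h_f = ΔP/(ρg) = 5980/(789.8·9.81) = 0.7719 m.

h_f ≈ 0.7719 m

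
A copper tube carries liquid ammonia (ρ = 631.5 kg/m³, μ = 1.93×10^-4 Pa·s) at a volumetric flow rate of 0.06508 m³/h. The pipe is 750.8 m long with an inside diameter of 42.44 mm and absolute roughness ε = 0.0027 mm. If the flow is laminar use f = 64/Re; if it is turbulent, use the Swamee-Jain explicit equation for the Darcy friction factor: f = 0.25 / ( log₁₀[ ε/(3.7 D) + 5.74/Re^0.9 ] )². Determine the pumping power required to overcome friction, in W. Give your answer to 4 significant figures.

P ≈ 5.947×10^-4 W

Q = 0.06508 m³/h = 0.06508/3600 = 1.808e-05 m³/s.
Cross-sectional area A = πD²/4 = π(0.04244)²/4 = 0.001415 m²; mean velocity V = Q/A = 1.808e-05/0.001415 = 0.01278 m/s.
Reynolds number Re = ρVD/μ = 631.5 · 0.01278 · 0.04244 / 0.000193 = 1775.
Re < 2300 → laminar flow, so f = 64/Re = 64/1775 = 0.03606 (the turbulent correlation is not needed).
Darcy-Weisbach: ΔP = f(L/D)(ρV²/2) = 0.03606·(750.8/0.04244)·(631.5·0.01278²/2) = 0.03606·1.769e+04·0.05156 = 32.9 Pa.
Pumping power P = QΔP = 1.808e-05·32.9 = 5.9474×10^-4 W = 5.947×10^-4 W.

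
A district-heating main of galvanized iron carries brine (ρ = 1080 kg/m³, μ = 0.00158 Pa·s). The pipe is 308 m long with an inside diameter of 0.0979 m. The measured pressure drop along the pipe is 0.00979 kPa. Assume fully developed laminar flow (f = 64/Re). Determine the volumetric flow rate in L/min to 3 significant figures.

Q ≈ 2.72 L/min

For laminar flow, f = 64/Re with Re = ρVD/μ, so Darcy-Weisbach reduces to ΔP = 32μLV/D². Solving for V: V = ΔP·D²/(32μL) = 9.79·(0.0979)²/(32·0.00158·308) = 0.006025 m/s.
Check: Re = ρVD/μ = 1080·0.006025·0.0979/0.00158 = 403.2 < 2300, so the laminar assumption holds.
Q = V·A = 0.006025·(π/4·0.0979²) = 4.536e-05 m³/s = 2.72 L/min.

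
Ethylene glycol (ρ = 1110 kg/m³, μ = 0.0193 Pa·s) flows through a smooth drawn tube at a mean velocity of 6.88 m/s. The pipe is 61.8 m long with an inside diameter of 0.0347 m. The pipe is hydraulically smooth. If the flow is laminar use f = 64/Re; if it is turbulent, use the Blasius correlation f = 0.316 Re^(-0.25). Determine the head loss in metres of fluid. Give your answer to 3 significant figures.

Reynolds number Re = ρVD/μ = 1110 · 6.88 · 0.0347 / 0.0193 = 1.373e+04.
Re > 4000 → turbulent. Smooth-pipe (Blasius): f = 0.316 Re^(-0.25) = 0.316/(1.373e+04)^0.25 = 0.02919.
Darcy-Weisbach: ΔP = f(L/D)(ρV²/2) = 0.02919·(61.8/0.0347)·(1110·6.88²/2) = 0.02919·1781·2.627e+04 = 1.366e+06 Pa.
Head loss h_f = ΔP/(ρg) = 1.366e+06/(1110·9.81) = 125 m.

h_f ≈ 125 m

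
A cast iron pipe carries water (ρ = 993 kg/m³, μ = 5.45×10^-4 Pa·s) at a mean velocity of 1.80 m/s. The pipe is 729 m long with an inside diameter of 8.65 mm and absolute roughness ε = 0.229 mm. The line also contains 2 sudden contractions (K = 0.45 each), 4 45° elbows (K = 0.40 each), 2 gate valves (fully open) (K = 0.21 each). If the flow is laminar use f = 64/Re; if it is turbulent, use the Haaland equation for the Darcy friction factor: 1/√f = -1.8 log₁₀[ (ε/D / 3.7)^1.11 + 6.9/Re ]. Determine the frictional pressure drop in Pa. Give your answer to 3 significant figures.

Reynolds number Re = ρVD/μ = 993 · 1.8 · 0.00865 / 0.000545 = 2.837e+04.
Re > 4000 → turbulent. Relative roughness ε/D = 0.000229/0.00865 = 0.0265. Haaland: 1/√f = -1.8 log₁₀[(0.0265/3.7)^1.11 + 6.9/2.837e+04] = -1.8 log₁₀[0.00416 + 0.000243] = 4.242, so f = 0.05557.
Total minor-loss coefficient ΣK = 2·0.45 + 4·0.4 + 2·0.21 = 2.92.
ΔP = [f·L/D + ΣK]·(ρV²/2) = [0.05557·729/0.00865 + 2.92]·(993·1.8²/2) = [4683 + 2.92]·1609 = 7.539e+06 Pa.

ΔP ≈ 7.54×10^6 Pa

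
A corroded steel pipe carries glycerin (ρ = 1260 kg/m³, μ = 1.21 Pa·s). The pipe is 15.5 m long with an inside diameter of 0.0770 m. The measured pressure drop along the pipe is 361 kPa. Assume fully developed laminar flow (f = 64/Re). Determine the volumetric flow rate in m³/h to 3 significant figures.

Q ≈ 59.8 m³/h

For laminar flow, f = 64/Re with Re = ρVD/μ, so Darcy-Weisbach reduces to ΔP = 32μLV/D². Solving for V: V = ΔP·D²/(32μL) = 3.61e+05·(0.077)²/(32·1.21·15.5) = 3.566 m/s.
Check: Re = ρVD/μ = 1260·3.566·0.077/1.21 = 286 < 2300, so the laminar assumption holds.
Q = V·A = 3.566·(π/4·0.077²) = 0.01661 m³/s = 59.8 m³/h.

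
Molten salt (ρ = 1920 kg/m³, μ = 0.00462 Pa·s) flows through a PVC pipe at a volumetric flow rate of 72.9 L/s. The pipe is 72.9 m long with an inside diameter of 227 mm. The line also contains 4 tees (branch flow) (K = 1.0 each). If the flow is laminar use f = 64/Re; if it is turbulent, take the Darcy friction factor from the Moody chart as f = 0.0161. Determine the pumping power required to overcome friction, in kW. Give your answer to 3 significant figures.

P ≈ 2.08 kW

Q = 72.9 L/s = 72.9/1000 = 0.0729 m³/s.
Cross-sectional area A = πD²/4 = π(0.227)²/4 = 0.04047 m²; mean velocity V = Q/A = 0.0729/0.04047 = 1.801 m/s.
Reynolds number Re = ρVD/μ = 1920 · 1.801 · 0.227 / 0.00462 = 1.699e+05.
Re > 4000 → turbulent; use the Moody-chart value f = 0.0161.
Total minor-loss coefficient ΣK = 4·1 = 4.
ΔP = [f·L/D + ΣK]·(ρV²/2) = [0.0161·72.9/0.227 + 4]·(1920·1.801²/2) = [5.17 + 4]·3115 = 2.856e+04 Pa.
Pumping power P = QΔP = 0.0729·2.856e+04 = 2082 W = 2.08 kW.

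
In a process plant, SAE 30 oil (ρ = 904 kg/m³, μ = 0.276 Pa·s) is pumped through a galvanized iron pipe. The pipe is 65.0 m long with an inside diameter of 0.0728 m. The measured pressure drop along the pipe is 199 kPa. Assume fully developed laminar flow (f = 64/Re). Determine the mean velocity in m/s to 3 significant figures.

For laminar flow, f = 64/Re with Re = ρVD/μ, so Darcy-Weisbach reduces to ΔP = 32μLV/D². Solving for V: V = ΔP·D²/(32μL) = 1.99e+05·(0.0728)²/(32·0.276·65) = 1.837 m/s.
Check: Re = ρVD/μ = 904·1.837·0.0728/0.276 = 438.1 < 2300, so the laminar assumption holds.

V ≈ 1.84 m/s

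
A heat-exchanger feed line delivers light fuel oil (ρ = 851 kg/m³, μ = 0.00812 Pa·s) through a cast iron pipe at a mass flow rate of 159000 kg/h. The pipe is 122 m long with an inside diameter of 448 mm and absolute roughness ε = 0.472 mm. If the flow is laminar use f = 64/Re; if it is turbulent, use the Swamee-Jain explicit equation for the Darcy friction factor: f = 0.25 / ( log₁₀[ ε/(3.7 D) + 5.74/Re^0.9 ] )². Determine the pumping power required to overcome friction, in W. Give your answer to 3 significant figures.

P ≈ 19.4 W

ṁ = 159000 kg/h = 159000/3600 = 44.17 kg/s.
A = πD²/4 = π(0.448)²/4 = 0.1576 m²; mean velocity V = ṁ/(ρA) = 44.17/(851 · 0.1576) = 0.3292 m/s.
Reynolds number Re = ρVD/μ = 851 · 0.3292 · 0.448 / 0.00812 = 1.546e+04.
Re > 4000 → turbulent. Relative roughness ε/D = 0.000472/0.448 = 0.00105. Swamee-Jain: f = 0.25/(log₁₀[0.00105/3.7 + 5.74/1.546e+04^0.9])² = 0.25/(log₁₀[0.000285 + 0.000974])² = 0.25/(-2.9)² = 0.02973.
Darcy-Weisbach: ΔP = f(L/D)(ρV²/2) = 0.02973·(122/0.448)·(851·0.3292²/2) = 0.02973·272.3·46.13 = 373.4 Pa.
Q = ṁ/ρ = 44.17/851 = 0.0519 m³/s.
Pumping power P = QΔP = 0.0519·373.4 = 19.38 W = 19.4 W.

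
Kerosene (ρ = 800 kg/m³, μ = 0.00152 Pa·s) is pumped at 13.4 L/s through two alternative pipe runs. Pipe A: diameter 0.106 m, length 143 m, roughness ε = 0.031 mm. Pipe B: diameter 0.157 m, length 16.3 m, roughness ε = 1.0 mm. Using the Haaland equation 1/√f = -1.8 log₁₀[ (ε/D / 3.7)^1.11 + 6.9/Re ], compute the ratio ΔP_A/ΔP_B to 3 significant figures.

Pipe A: V = Q/A = 0.0134/0.008825 = 1.518 m/s; Re = 8.471e+04; ε/D = 0.000292; Haaland → f = 0.01967; ΔP_A = f(L/D)(ρV²/2) = 2.448e+04 Pa.
Pipe B: V = Q/A = 0.0134/0.01936 = 0.6922 m/s; Re = 5.72e+04; ε/D = 0.00637; Haaland → f = 0.03405; ΔP_B = f(L/D)(ρV²/2) = 677.4 Pa.
ΔP_A/ΔP_B = 2.448e+04/677.4 = 36.1.

ΔP_A/ΔP_B ≈ 36.1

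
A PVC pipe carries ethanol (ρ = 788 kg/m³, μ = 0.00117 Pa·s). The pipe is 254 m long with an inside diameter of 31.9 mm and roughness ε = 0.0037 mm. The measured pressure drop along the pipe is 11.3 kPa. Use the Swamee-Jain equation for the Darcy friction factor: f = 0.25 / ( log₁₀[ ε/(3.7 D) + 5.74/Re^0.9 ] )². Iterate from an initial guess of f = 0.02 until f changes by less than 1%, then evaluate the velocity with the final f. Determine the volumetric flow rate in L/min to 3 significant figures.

Q ≈ 15.5 L/min

Rearranging Darcy-Weisbach: V = √(2·ΔP·D/(f·L·ρ)). With ε/D = 3.7e-06/0.0319 = 0.000116, iterate starting from f = 0.02:
  f = 0.02 → V = √(2·1.13e+04·0.0319/(0.02·254·788)) = 0.4244 m/s; Re = ρVD/μ = 9118; f → 0.03197
  f = 0.03197 → V = 0.3357 m/s; Re = 7212; f → 0.03413
  f = 0.03413 → V = 0.3248 m/s; Re = 6979; f → 0.03445
Converged (Δf/f < 1%). With the final f = 0.03445: V = √(2·1.13e+04·0.0319/(0.03445·254·788)) = 0.3233 m/s.
Q = V·A = 0.3233·(π/4·0.0319²) = 0.0002584 m³/s = 15.5 L/min.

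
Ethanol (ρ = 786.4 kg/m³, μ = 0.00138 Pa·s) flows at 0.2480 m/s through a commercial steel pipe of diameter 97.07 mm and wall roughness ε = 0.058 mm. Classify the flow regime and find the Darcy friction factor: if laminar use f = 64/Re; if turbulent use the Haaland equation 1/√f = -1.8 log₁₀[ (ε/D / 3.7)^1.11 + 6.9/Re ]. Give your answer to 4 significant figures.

Re = ρVD/μ = 786.4·0.248·0.09707/0.00138 = 1.372e+04.
Re > 4000 → turbulent. ε/D = 5.8e-05/0.09707 = 0.000598; Haaland: 1/√f = -1.8 log₁₀[6.18e-05 + 0.000503] = 5.847, so f = 0.02925.

f ≈ 0.02925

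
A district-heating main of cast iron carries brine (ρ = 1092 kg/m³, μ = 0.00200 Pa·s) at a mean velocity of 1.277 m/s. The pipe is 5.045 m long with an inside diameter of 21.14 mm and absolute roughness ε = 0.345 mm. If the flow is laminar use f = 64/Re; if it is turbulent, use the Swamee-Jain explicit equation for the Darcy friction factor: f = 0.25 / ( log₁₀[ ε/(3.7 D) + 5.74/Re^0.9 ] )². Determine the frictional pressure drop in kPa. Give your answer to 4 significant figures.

Reynolds number Re = ρVD/μ = 1092 · 1.277 · 0.02114 / 0.002 = 1.474e+04.
Re > 4000 → turbulent. Relative roughness ε/D = 0.000345/0.02114 = 0.0163. Swamee-Jain: f = 0.25/(log₁₀[0.0163/3.7 + 5.74/1.474e+04^0.9])² = 0.25/(log₁₀[0.00441 + 0.00102])² = 0.25/(-2.265)² = 0.04871.
Darcy-Weisbach: ΔP = f(L/D)(ρV²/2) = 0.04871·(5.045/0.02114)·(1092·1.277²/2) = 0.04871·238.6·890.4 = 1.035e+04 Pa.
ΔP = 1.035e+04 Pa = 10.35 kPa.

ΔP ≈ 10.35 kPa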